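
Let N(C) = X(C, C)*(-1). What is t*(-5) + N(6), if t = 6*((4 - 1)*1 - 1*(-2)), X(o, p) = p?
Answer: -156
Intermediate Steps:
N(C) = -C (N(C) = C*(-1) = -C)
t = 30 (t = 6*(3*1 + 2) = 6*(3 + 2) = 6*5 = 30)
t*(-5) + N(6) = 30*(-5) - 1*6 = -150 - 6 = -156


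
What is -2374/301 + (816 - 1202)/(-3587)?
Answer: -8399352/1079687 ≈ -7.7794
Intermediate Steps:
-2374/301 + (816 - 1202)/(-3587) = -2374*1/301 - 386*(-1/3587) = -2374/301 + 386/3587 = -8399352/1079687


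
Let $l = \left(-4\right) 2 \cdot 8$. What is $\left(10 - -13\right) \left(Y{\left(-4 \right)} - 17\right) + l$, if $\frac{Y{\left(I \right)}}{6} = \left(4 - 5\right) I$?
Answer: $97$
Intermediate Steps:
$Y{\left(I \right)} = - 6 I$ ($Y{\left(I \right)} = 6 \left(4 - 5\right) I = 6 \left(- I\right) = - 6 I$)
$l = -64$ ($l = \left(-8\right) 8 = -64$)
$\left(10 - -13\right) \left(Y{\left(-4 \right)} - 17\right) + l = \left(10 - -13\right) \left(\left(-6\right) \left(-4\right) - 17\right) - 64 = \left(10 + 13\right) \left(24 - 17\right) - 64 = 23 \cdot 7 - 64 = 161 - 64 = 97$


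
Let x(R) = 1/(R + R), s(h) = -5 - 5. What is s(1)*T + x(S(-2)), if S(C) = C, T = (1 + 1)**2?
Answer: -161/4 ≈ -40.250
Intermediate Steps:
s(h) = -10
T = 4 (T = 2**2 = 4)
x(R) = 1/(2*R)
s(1)*T + x(S(-2)) = -10*4 + (1/2)/(-2) = -40 + (1/2)*(-1/2) = -40 - 1/4 = -161/4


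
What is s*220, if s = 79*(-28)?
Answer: -486640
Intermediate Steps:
s = -2212
s*220 = -2212*220 = -486640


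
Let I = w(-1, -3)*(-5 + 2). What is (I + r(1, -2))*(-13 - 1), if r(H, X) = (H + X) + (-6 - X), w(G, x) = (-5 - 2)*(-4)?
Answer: 1246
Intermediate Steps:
w(G, x) = 28 (w(G, x) = -7*(-4) = 28)
r(H, X) = -6 + H
I = -84 (I = 28*(-5 + 2) = 28*(-3) = -84)
(I + r(1, -2))*(-13 - 1) = (-84 + (-6 + 1))*(-13 - 1) = (-84 - 5)*(-14) = -89*(-14) = 1246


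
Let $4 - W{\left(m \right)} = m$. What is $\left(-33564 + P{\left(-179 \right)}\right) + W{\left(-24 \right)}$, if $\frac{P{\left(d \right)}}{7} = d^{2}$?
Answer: $190751$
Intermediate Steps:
$W{\left(m \right)} = 4 - m$
$P{\left(d \right)} = 7 d^{2}$
$\left(-33564 + P{\left(-179 \right)}\right) + W{\left(-24 \right)} = \left(-33564 + 7 \left(-179\right)^{2}\right) + \left(4 - -24\right) = \left(-33564 + 7 \cdot 32041\right) + \left(4 + 24\right) = \left(-33564 + 224287\right) + 28 = 190723 + 28 = 190751$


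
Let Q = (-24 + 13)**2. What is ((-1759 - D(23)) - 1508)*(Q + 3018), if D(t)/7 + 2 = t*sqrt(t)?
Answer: -10211167 - 505379*sqrt(23) ≈ -1.2635e+7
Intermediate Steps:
D(t) = -14 + 7*t**(3/2) (D(t) = -14 + 7*(t*sqrt(t)) = -14 + 7*t**(3/2))
Q = 121 (Q = (-11)**2 = 121)
((-1759 - D(23)) - 1508)*(Q + 3018) = ((-1759 - (-14 + 7*23**(3/2))) - 1508)*(121 + 3018) = ((-1759 - (-14 + 7*(23*sqrt(23)))) - 1508)*3139 = ((-1759 - (-14 + 161*sqrt(23))) - 1508)*3139 = ((-1759 + (14 - 161*sqrt(23))) - 1508)*3139 = ((-1745 - 161*sqrt(23)) - 1508)*3139 = (-3253 - 161*sqrt(23))*3139 = -10211167 - 505379*sqrt(23)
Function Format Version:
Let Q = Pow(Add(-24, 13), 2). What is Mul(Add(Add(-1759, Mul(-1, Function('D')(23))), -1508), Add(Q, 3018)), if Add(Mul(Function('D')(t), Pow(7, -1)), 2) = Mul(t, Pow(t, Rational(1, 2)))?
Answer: Add(-10211167, Mul(-505379, Pow(23, Rational(1, 2)))) ≈ -1.2635e+7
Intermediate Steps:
Function('D')(t) = Add(-14, Mul(7, Pow(t, Rational(3, 2)))) (Function('D')(t) = Add(-14, Mul(7, Mul(t, Pow(t, Rational(1, 2))))) = Add(-14, Mul(7, Pow(t, Rational(3, 2)))))
Q = 121 (Q = Pow(-11, 2) = 121)
Mul(Add(Add(-1759, Mul(-1, Function('D')(23))), -1508), Add(Q, 3018)) = Mul(Add(Add(-1759, Mul(-1, Add(-14, Mul(7, Pow(23, Rational(3, 2)))))), -1508), Add(121, 3018)) = Mul(Add(Add(-1759, Mul(-1, Add(-14, Mul(7, Mul(23, Pow(23, Rational(1, 2))))))), -1508), 3139) = Mul(Add(Add(-1759, Mul(-1, Add(-14, Mul(161, Pow(23, Rational(1, 2)))))), -1508), 3139) = Mul(Add(Add(-1759, Add(14, Mul(-161, Pow(23, Rational(1, 2))))), -1508), 3139) = Mul(Add(Add(-1745, Mul(-161, Pow(23, Rational(1, 2)))), -1508), 3139) = Mul(Add(-3253, Mul(-161, Pow(23, Rational(1, 2)))), 3139) = Add(-10211167, Mul(-505379, Pow(23, Rational(1, 2))))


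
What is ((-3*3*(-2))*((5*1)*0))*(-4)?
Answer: 0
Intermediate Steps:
((-3*3*(-2))*((5*1)*0))*(-4) = ((-9*(-2))*(5*0))*(-4) = (18*0)*(-4) = 0*(-4) = 0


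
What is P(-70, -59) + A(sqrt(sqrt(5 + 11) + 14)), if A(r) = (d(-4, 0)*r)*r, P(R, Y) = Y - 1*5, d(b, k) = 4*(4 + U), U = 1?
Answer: 296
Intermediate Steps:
d(b, k) = 20 (d(b, k) = 4*(4 + 1) = 4*5 = 20)
P(R, Y) = -5 + Y (P(R, Y) = Y - 5 = -5 + Y)
A(r) = 20*r**2 (A(r) = (20*r)*r = 20*r**2)
P(-70, -59) + A(sqrt(sqrt(5 + 11) + 14)) = (-5 - 59) + 20*(sqrt(sqrt(5 + 11) + 14))**2 = -64 + 20*(sqrt(sqrt(16) + 14))**2 = -64 + 20*(sqrt(4 + 14))**2 = -64 + 20*(sqrt(18))**2 = -64 + 20*(3*sqrt(2))**2 = -64 + 20*18 = -64 + 360 = 296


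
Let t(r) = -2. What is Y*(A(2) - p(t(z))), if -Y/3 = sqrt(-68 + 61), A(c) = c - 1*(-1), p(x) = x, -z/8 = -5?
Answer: -15*I*sqrt(7) ≈ -39.686*I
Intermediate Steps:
z = 40 (z = -8*(-5) = 40)
A(c) = 1 + c (A(c) = c + 1 = 1 + c)
Y = -3*I*sqrt(7) (Y = -3*sqrt(-68 + 61) = -3*I*sqrt(7) ≈ -7.9373*I)
Y*(A(2) - p(t(z))) = (-3*I*sqrt(7))*((1 + 2) - 1*(-2)) = (-3*I*sqrt(7))*(3 + 2) = -3*I*sqrt(7)*5 = -15*I*sqrt(7)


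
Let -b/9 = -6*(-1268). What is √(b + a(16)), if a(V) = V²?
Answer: 2*I*√17054 ≈ 261.18*I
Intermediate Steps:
b = -68472 (b = -(-54)*(-1268) = -9*7608 = -68472)
√(b + a(16)) = √(-68472 + 16²) = √(-68472 + 256) = √(-68216) = 2*I*√17054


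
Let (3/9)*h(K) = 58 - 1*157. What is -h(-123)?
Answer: 297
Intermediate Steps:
h(K) = -297 (h(K) = 3*(58 - 1*157) = 3*(58 - 157) = 3*(-99) = -297)
-h(-123) = -1*(-297) = 297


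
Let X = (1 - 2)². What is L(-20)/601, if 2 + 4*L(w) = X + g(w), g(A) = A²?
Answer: 399/2404 ≈ 0.16597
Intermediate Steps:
X = 1 (X = (-1)² = 1)
L(w) = -¼ + w²/4 (L(w) = -½ + (1 + w²)/4 = -½ + (¼ + w²/4) = -¼ + w²/4)
L(-20)/601 = (-¼ + (¼)*(-20)²)/601 = (-¼ + (¼)*400)*(1/601) = (-¼ + 100)*(1/601) = (399/4)*(1/601) = 399/2404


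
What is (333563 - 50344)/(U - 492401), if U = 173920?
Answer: -283219/318481 ≈ -0.88928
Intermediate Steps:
(333563 - 50344)/(U - 492401) = (333563 - 50344)/(173920 - 492401) = 283219/(-318481) = 283219*(-1/318481) = -283219/318481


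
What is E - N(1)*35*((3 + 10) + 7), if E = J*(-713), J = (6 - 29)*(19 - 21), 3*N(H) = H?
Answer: -99094/3 ≈ -33031.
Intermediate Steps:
N(H) = H/3
J = 46 (J = -23*(-2) = 46)
E = -32798 (E = 46*(-713) = -32798)
E - N(1)*35*((3 + 10) + 7) = -32798 - ((⅓)*1)*35*((3 + 10) + 7) = -32798 - (⅓)*35*(13 + 7) = -32798 - 35*20/3 = -32798 - 1*700/3 = -32798 - 700/3 = -99094/3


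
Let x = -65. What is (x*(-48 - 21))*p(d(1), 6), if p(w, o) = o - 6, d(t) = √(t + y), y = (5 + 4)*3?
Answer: 0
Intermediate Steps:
y = 27 (y = 9*3 = 27)
d(t) = √(27 + t) (d(t) = √(t + 27) = √(27 + t))
p(w, o) = -6 + o
(x*(-48 - 21))*p(d(1), 6) = (-65*(-48 - 21))*(-6 + 6) = -65*(-69)*0 = 4485*0 = 0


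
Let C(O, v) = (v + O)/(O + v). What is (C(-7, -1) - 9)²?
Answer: 64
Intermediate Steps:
C(O, v) = 1 (C(O, v) = (O + v)/(O + v) = 1)
(C(-7, -1) - 9)² = (1 - 9)² = (-8)² = 64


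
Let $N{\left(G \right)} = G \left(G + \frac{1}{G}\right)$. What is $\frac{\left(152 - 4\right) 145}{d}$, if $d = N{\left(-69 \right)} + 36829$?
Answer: $\frac{21460}{41591} \approx 0.51598$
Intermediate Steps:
$d = 41591$ ($d = \left(1 + \left(-69\right)^{2}\right) + 36829 = \left(1 + 4761\right) + 36829 = 4762 + 36829 = 41591$)
$\frac{\left(152 - 4\right) 145}{d} = \frac{\left(152 - 4\right) 145}{41591} = 148 \cdot 145 \cdot \frac{1}{41591} = 21460 \cdot \frac{1}{41591} = \frac{21460}{41591}$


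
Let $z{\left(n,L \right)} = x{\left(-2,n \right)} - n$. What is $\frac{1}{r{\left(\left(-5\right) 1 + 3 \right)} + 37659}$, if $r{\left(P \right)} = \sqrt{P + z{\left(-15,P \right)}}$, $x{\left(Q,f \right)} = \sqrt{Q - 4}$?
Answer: $\frac{1}{37659 + \sqrt{13 + i \sqrt{6}}} \approx 2.6552 \cdot 10^{-5} - 2.0 \cdot 10^{-10} i$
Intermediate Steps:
$x{\left(Q,f \right)} = \sqrt{-4 + Q}$
$z{\left(n,L \right)} = - n + i \sqrt{6}$ ($z{\left(n,L \right)} = \sqrt{-4 - 2} - n = \sqrt{-6} - n = i \sqrt{6} - n = - n + i \sqrt{6}$)
$r{\left(P \right)} = \sqrt{15 + P + i \sqrt{6}}$ ($r{\left(P \right)} = \sqrt{P + \left(\left(-1\right) \left(-15\right) + i \sqrt{6}\right)} = \sqrt{P + \left(15 + i \sqrt{6}\right)} = \sqrt{15 + P + i \sqrt{6}}$)
$\frac{1}{r{\left(\left(-5\right) 1 + 3 \right)} + 37659} = \frac{1}{\sqrt{15 + \left(\left(-5\right) 1 + 3\right) + i \sqrt{6}} + 37659} = \frac{1}{\sqrt{15 + \left(-5 + 3\right) + i \sqrt{6}} + 37659} = \frac{1}{\sqrt{15 - 2 + i \sqrt{6}} + 37659} = \frac{1}{\sqrt{13 + i \sqrt{6}} + 37659} = \frac{1}{37659 + \sqrt{13 + i \sqrt{6}}}$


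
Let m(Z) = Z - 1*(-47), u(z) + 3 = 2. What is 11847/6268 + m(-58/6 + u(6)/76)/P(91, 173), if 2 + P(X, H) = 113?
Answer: 22072393/9914409 ≈ 2.2263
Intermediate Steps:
u(z) = -1 (u(z) = -3 + 2 = -1)
P(X, H) = 111 (P(X, H) = -2 + 113 = 111)
m(Z) = 47 + Z (m(Z) = Z + 47 = 47 + Z)
11847/6268 + m(-58/6 + u(6)/76)/P(91, 173) = 11847/6268 + (47 + (-58/6 - 1/76))/111 = 11847*(1/6268) + (47 + (-58*⅙ - 1*1/76))*(1/111) = 11847/6268 + (47 + (-29/3 - 1/76))*(1/111) = 11847/6268 + (47 - 2207/228)*(1/111) = 11847/6268 + (8509/228)*(1/111) = 11847/6268 + 8509/25308 = 22072393/9914409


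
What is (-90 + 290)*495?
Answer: 99000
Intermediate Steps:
(-90 + 290)*495 = 200*495 = 99000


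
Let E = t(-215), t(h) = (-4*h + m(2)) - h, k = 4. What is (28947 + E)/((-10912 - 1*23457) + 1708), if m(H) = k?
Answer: -30026/32661 ≈ -0.91932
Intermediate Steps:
m(H) = 4
t(h) = 4 - 5*h (t(h) = (-4*h + 4) - h = (4 - 4*h) - h = 4 - 5*h)
E = 1079 (E = 4 - 5*(-215) = 4 + 1075 = 1079)
(28947 + E)/((-10912 - 1*23457) + 1708) = (28947 + 1079)/((-10912 - 1*23457) + 1708) = 30026/((-10912 - 23457) + 1708) = 30026/(-34369 + 1708) = 30026/(-32661) = 30026*(-1/32661) = -30026/32661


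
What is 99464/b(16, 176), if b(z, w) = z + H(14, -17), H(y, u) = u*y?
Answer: -49732/111 ≈ -448.04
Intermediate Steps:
b(z, w) = -238 + z (b(z, w) = z - 17*14 = z - 238 = -238 + z)
99464/b(16, 176) = 99464/(-238 + 16) = 99464/(-222) = 99464*(-1/222) = -49732/111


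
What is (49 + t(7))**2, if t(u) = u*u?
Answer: 9604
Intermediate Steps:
t(u) = u**2
(49 + t(7))**2 = (49 + 7**2)**2 = (49 + 49)**2 = 98**2 = 9604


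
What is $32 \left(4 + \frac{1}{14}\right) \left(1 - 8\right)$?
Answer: $-912$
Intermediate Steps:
$32 \left(4 + \frac{1}{14}\right) \left(1 - 8\right) = 32 \left(4 + \frac{1}{14}\right) \left(-7\right) = 32 \cdot \frac{57}{14} \left(-7\right) = 32 \left(- \frac{57}{2}\right) = -912$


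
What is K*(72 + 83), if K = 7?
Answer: 1085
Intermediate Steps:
K*(72 + 83) = 7*(72 + 83) = 7*155 = 1085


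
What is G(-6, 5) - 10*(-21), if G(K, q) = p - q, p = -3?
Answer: 202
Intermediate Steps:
G(K, q) = -3 - q
G(-6, 5) - 10*(-21) = (-3 - 1*5) - 10*(-21) = (-3 - 5) + 210 = -8 + 210 = 202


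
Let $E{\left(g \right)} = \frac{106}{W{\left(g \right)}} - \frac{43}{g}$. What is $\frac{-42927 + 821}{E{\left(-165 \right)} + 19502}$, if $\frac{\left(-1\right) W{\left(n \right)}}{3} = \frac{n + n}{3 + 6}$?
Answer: $- \frac{3473745}{1609016} \approx -2.1589$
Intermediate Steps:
$W{\left(n \right)} = - \frac{2 n}{3}$ ($W{\left(n \right)} = - 3 \frac{n + n}{3 + 6} = - 3 \frac{2 n}{9} = - \frac{2 n}{3}$)
$E{\left(g \right)} = - \frac{202}{g}$ ($E{\left(g \right)} = \frac{106}{\left(- \frac{2}{3}\right) g} - \frac{43}{g} = 106 \left(- \frac{3}{2 g}\right) - \frac{43}{g} = - \frac{159}{g} - \frac{43}{g} = - \frac{202}{g}$)
$\frac{-42927 + 821}{E{\left(-165 \right)} + 19502} = \frac{-42927 + 821}{- \frac{202}{-165} + 19502} = - \frac{42106}{\left(-202\right) \left(- \frac{1}{165}\right) + 19502} = - \frac{42106}{\frac{202}{165} + 19502} = - \frac{42106}{\frac{3218032}{165}} = \left(-42106\right) \frac{165}{3218032} = - \frac{3473745}{1609016}$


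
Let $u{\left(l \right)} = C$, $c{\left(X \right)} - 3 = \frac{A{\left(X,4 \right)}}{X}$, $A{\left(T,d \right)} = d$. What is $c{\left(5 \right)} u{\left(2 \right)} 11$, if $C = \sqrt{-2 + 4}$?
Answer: $\frac{209 \sqrt{2}}{5} \approx 59.114$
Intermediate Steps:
$c{\left(X \right)} = 3 + \frac{4}{X}$
$C = \sqrt{2} \approx 1.4142$
$u{\left(l \right)} = \sqrt{2}$
$c{\left(5 \right)} u{\left(2 \right)} 11 = \left(3 + \frac{4}{5}\right) \sqrt{2} \cdot 11 = \frac{19 \sqrt{2}}{5} \cdot 11 = \frac{209 \sqrt{2}}{5}$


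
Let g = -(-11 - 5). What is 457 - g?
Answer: 441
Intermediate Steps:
g = 16 (g = -1*(-16) = 16)
457 - g = 457 - 1*16 = 457 - 16 = 441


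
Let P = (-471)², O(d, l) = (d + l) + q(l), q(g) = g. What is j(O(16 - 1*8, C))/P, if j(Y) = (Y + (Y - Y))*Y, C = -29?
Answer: 2500/221841 ≈ 0.011269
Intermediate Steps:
O(d, l) = d + 2*l (O(d, l) = (d + l) + l = d + 2*l)
j(Y) = Y² (j(Y) = (Y + 0)*Y = Y*Y = Y²)
P = 221841
j(O(16 - 1*8, C))/P = ((16 - 1*8) + 2*(-29))²/221841 = ((16 - 8) - 58)²*(1/221841) = (8 - 58)²*(1/221841) = (-50)²*(1/221841) = 2500*(1/221841) = 2500/221841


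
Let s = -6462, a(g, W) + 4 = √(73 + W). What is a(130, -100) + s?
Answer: -6466 + 3*I*√3 ≈ -6466.0 + 5.1962*I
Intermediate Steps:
a(g, W) = -4 + √(73 + W)
a(130, -100) + s = (-4 + √(73 - 100)) - 6462 = (-4 + √(-27)) - 6462 = (-4 + 3*I*√3) - 6462 = -6466 + 3*I*√3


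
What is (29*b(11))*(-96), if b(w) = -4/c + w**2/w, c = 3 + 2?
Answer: -141984/5 ≈ -28397.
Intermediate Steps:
c = 5
b(w) = -4/5 + w (b(w) = -4/5 + w**2/w = -4*1/5 + w = -4/5 + w)
(29*b(11))*(-96) = (29*(-4/5 + 11))*(-96) = (29*(51/5))*(-96) = (1479/5)*(-96) = -141984/5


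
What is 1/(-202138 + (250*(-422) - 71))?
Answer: -1/307709 ≈ -3.2498e-6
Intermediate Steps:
1/(-202138 + (250*(-422) - 71)) = 1/(-202138 + (-105500 - 71)) = 1/(-202138 - 105571) = 1/(-307709) = -1/307709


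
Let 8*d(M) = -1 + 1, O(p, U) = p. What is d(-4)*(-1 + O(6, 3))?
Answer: 0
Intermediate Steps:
d(M) = 0 (d(M) = (-1 + 1)/8 = (1/8)*0 = 0)
d(-4)*(-1 + O(6, 3)) = 0*(-1 + 6) = 0*5 = 0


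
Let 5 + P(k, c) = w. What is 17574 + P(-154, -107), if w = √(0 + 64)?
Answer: 17577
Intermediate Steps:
w = 8 (w = √64 = 8)
P(k, c) = 3 (P(k, c) = -5 + 8 = 3)
17574 + P(-154, -107) = 17574 + 3 = 17577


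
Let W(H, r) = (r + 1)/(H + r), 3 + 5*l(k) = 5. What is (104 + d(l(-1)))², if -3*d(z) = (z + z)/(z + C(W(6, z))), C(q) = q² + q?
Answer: 1125211777600/104837121 ≈ 10733.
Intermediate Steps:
l(k) = ⅖ (l(k) = -⅗ + (⅕)*5 = -⅗ + 1 = ⅖)
W(H, r) = (1 + r)/(H + r)
C(q) = q + q²
d(z) = -2*z/(3*(z + (1 + z)*(1 + (1 + z)/(6 + z))/(6 + z))) (d(z) = -(z + z)/(3*(z + ((1 + z)/(6 + z))*(1 + (1 + z)/(6 + z)))) = -2*z/(3*(z + (1 + z)*(1 + (1 + z)/(6 + z))/(6 + z))))
(104 + d(l(-1)))² = (104 - 2*⅖*(6 + ⅖)²/(3*(⅖)*(6 + ⅖)² + 3*(1 + ⅖)*(7 + 2*(⅖))))² = (104 - 2*⅖*(32/5)²/(3*(⅖)*(32/5)² + 3*(7/5)*(7 + ⅘)))² = (104 - 2*⅖*1024/25/(3*(⅖)*(1024/25) + 3*(7/5)*(39/5)))² = (104 - 2*⅖*1024/25/(6144/125 + 819/25))² = (104 - 2*⅖*1024/25/10239/125)² = (104 - 2*⅖*1024/25*125/10239)² = (104 - 4096/10239)² = (1060760/10239)² = 1125211777600/104837121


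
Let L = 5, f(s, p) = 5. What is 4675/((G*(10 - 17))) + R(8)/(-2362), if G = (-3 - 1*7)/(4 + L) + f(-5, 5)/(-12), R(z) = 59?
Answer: 7227307/16534 ≈ 437.12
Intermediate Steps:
G = -55/36 (G = (-3 - 1*7)/(4 + 5) + 5/(-12) = (-3 - 7)/9 + 5*(-1/12) = -10*1/9 - 5/12 = -10/9 - 5/12 = -55/36 ≈ -1.5278)
4675/((G*(10 - 17))) + R(8)/(-2362) = 4675/((-55*(10 - 17)/36)) + 59/(-2362) = 4675/((-55/36*(-7))) + 59*(-1/2362) = 4675/(385/36) - 59/2362 = 4675*(36/385) - 59/2362 = 3060/7 - 59/2362 = 7227307/16534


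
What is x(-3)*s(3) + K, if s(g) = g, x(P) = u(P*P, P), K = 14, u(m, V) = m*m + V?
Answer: 248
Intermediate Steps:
u(m, V) = V + m**2 (u(m, V) = m**2 + V = V + m**2)
x(P) = P + P**4 (x(P) = P + (P*P)**2 = P + (P**2)**2 = P + P**4)
x(-3)*s(3) + K = (-3 + (-3)**4)*3 + 14 = (-3 + 81)*3 + 14 = 78*3 + 14 = 234 + 14 = 248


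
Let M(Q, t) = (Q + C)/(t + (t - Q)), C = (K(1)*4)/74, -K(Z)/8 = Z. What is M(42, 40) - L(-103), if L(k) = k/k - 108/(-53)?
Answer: -72426/37259 ≈ -1.9439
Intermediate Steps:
K(Z) = -8*Z
L(k) = 161/53 (L(k) = 1 - 108*(-1/53) = 1 + 108/53 = 161/53)
C = -16/37 (C = (-8*1*4)/74 = -8*4*(1/74) = -32*1/74 = -16/37 ≈ -0.43243)
M(Q, t) = (-16/37 + Q)/(-Q + 2*t) (M(Q, t) = (Q - 16/37)/(t + (t - Q)) = (-16/37 + Q)/(-Q + 2*t))
M(42, 40) - L(-103) = (16/37 - 1*42)/(42 - 2*40) - 1*161/53 = (16/37 - 42)/(42 - 80) - 161/53 = -1538/37/(-38) - 161/53 = -1/38*(-1538/37) - 161/53 = 769/703 - 161/53 = -72426/37259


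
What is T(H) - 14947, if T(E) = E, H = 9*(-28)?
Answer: -15199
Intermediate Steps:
H = -252
T(H) - 14947 = -252 - 14947 = -15199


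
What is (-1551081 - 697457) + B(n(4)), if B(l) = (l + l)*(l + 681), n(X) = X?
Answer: -2243058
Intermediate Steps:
B(l) = 2*l*(681 + l) (B(l) = (2*l)*(681 + l) = 2*l*(681 + l))
(-1551081 - 697457) + B(n(4)) = (-1551081 - 697457) + 2*4*(681 + 4) = -2248538 + 2*4*685 = -2248538 + 5480 = -2243058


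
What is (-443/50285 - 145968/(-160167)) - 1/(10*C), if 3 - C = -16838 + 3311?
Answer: 65566266095807/72647058306900 ≈ 0.90253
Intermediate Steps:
C = 13530 (C = 3 - (-16838 + 3311) = 3 - 1*(-13527) = 3 + 13527 = 13530)
(-443/50285 - 145968/(-160167)) - 1/(10*C) = (-443/50285 - 145968/(-160167)) - 1/(10*13530) = (-443*1/50285 - 145968*(-1/160167)) - 1/135300 = (-443/50285 + 48656/53389) - 1*1/135300 = 2423015633/2684665865 - 1/135300 = 65566266095807/72647058306900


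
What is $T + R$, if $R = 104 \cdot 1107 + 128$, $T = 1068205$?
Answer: $1183461$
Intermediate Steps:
$R = 115256$ ($R = 115128 + 128 = 115256$)
$T + R = 1068205 + 115256 = 1183461$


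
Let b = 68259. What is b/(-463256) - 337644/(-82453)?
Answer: 150787449537/38196846968 ≈ 3.9476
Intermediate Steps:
b/(-463256) - 337644/(-82453) = 68259/(-463256) - 337644/(-82453) = 68259*(-1/463256) - 337644*(-1/82453) = -68259/463256 + 337644/82453 = 150787449537/38196846968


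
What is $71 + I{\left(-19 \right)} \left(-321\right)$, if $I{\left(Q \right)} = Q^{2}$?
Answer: $-115810$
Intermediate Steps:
$71 + I{\left(-19 \right)} \left(-321\right) = 71 + \left(-19\right)^{2} \left(-321\right) = 71 + 361 \left(-321\right) = 71 - 115881 = -115810$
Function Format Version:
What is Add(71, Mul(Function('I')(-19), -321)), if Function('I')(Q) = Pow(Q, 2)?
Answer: -115810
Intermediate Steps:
Add(71, Mul(Function('I')(-19), -321)) = Add(71, Mul(Pow(-19, 2), -321)) = Add(71, Mul(361, -321)) = Add(71, -115881) = -115810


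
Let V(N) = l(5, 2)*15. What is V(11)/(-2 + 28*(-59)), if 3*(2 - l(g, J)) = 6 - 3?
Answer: -15/1654 ≈ -0.0090689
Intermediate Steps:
l(g, J) = 1 (l(g, J) = 2 - (6 - 3)/3 = 2 - ⅓*3 = 2 - 1 = 1)
V(N) = 15 (V(N) = 1*15 = 15)
V(11)/(-2 + 28*(-59)) = 15/(-2 + 28*(-59)) = 15/(-2 - 1652) = 15/(-1654) = 15*(-1/1654) = -15/1654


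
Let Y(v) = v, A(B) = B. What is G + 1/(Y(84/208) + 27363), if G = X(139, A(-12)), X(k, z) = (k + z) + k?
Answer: 378490654/1422897 ≈ 266.00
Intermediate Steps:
X(k, z) = z + 2*k
G = 266 (G = -12 + 2*139 = -12 + 278 = 266)
G + 1/(Y(84/208) + 27363) = 266 + 1/(84/208 + 27363) = 266 + 1/(84*(1/208) + 27363) = 266 + 1/(21/52 + 27363) = 266 + 1/(1422897/52) = 266 + 52/1422897 = 378490654/1422897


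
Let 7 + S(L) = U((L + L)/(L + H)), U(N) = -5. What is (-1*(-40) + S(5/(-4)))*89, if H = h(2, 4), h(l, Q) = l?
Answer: 2492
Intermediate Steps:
H = 2
S(L) = -12 (S(L) = -7 - 5 = -12)
(-1*(-40) + S(5/(-4)))*89 = (-1*(-40) - 12)*89 = (40 - 12)*89 = 28*89 = 2492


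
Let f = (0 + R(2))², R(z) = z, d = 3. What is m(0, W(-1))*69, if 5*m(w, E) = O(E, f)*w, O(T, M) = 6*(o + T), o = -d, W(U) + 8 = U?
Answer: 0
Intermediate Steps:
W(U) = -8 + U
o = -3 (o = -1*3 = -3)
f = 4 (f = (0 + 2)² = 2² = 4)
O(T, M) = -18 + 6*T (O(T, M) = 6*(-3 + T) = -18 + 6*T)
m(w, E) = w*(-18 + 6*E)/5 (m(w, E) = ((-18 + 6*E)*w)/5 = (w*(-18 + 6*E))/5 = w*(-18 + 6*E)/5)
m(0, W(-1))*69 = ((6/5)*0*(-3 + (-8 - 1)))*69 = ((6/5)*0*(-3 - 9))*69 = ((6/5)*0*(-12))*69 = 0*69 = 0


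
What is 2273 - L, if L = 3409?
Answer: -1136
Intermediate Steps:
2273 - L = 2273 - 1*3409 = 2273 - 3409 = -1136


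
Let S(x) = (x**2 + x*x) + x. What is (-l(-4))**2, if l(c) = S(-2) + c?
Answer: 4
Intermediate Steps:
S(x) = x + 2*x**2 (S(x) = (x**2 + x**2) + x = 2*x**2 + x = x + 2*x**2)
l(c) = 6 + c (l(c) = -2*(1 + 2*(-2)) + c = -2*(1 - 4) + c = -2*(-3) + c = 6 + c)
(-l(-4))**2 = (-(6 - 4))**2 = (-1*2)**2 = (-2)**2 = 4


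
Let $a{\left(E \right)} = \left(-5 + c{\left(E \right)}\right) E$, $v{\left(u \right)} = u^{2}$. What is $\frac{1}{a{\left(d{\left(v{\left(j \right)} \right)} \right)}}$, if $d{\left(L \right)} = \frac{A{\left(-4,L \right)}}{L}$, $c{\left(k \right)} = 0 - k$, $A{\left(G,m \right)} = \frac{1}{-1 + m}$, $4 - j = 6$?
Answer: $- \frac{144}{61} \approx -2.3607$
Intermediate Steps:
$j = -2$ ($j = 4 - 6 = -2$)
$c{\left(k \right)} = - k$
$d{\left(L \right)} = \frac{1}{L \left(-1 + L\right)}$ ($d{\left(L \right)} = \frac{1}{\left(-1 + L\right) L} = \frac{1}{L \left(-1 + L\right)}$)
$a{\left(E \right)} = E \left(-5 - E\right)$ ($a{\left(E \right)} = \left(-5 - E\right) E = E \left(-5 - E\right)$)
$\frac{1}{a{\left(d{\left(v{\left(j \right)} \right)} \right)}} = \frac{1}{\left(-1\right) \frac{1}{\left(-2\right)^{2} \left(-1 + \left(-2\right)^{2}\right)} \left(5 + \frac{1}{\left(-2\right)^{2} \left(-1 + \left(-2\right)^{2}\right)}\right)} = \frac{1}{\left(-1\right) \frac{1}{4 \left(-1 + 4\right)} \left(5 + \frac{1}{4 \left(-1 + 4\right)}\right)} = \frac{1}{\left(-1\right) \frac{1}{4 \cdot 3} \left(5 + \frac{1}{4 \cdot 3}\right)} = \frac{1}{\left(-1\right) \frac{1}{4} \cdot \frac{1}{3} \left(5 + \frac{1}{4} \cdot \frac{1}{3}\right)} = \frac{1}{\left(-1\right) \frac{1}{12} \left(5 + \frac{1}{12}\right)} = \frac{1}{\left(-1\right) \frac{1}{12} \cdot \frac{61}{12}} = \frac{1}{- \frac{61}{144}} = - \frac{144}{61}$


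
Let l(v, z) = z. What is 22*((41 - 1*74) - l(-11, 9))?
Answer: -924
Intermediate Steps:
22*((41 - 1*74) - l(-11, 9)) = 22*((41 - 1*74) - 1*9) = 22*((41 - 74) - 9) = 22*(-33 - 9) = 22*(-42) = -924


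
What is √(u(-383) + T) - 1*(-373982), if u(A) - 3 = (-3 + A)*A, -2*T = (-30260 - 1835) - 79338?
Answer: 373982 + 3*√90470/2 ≈ 3.7443e+5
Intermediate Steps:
T = 111433/2 (T = -((-30260 - 1835) - 79338)/2 = -(-32095 - 79338)/2 = -½*(-111433) = 111433/2 ≈ 55717.)
u(A) = 3 + A*(-3 + A) (u(A) = 3 + (-3 + A)*A = 3 + A*(-3 + A))
√(u(-383) + T) - 1*(-373982) = √((3 + (-383)² - 3*(-383)) + 111433/2) - 1*(-373982) = √((3 + 146689 + 1149) + 111433/2) + 373982 = √(147841 + 111433/2) + 373982 = √(407115/2) + 373982 = 3*√90470/2 + 373982 = 373982 + 3*√90470/2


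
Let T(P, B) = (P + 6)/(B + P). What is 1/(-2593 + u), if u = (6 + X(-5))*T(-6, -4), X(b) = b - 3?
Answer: -1/2593 ≈ -0.00038565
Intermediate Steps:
T(P, B) = (6 + P)/(B + P)
X(b) = -3 + b
u = 0 (u = (6 + (-3 - 5))*((6 - 6)/(-4 - 6)) = (6 - 8)*(0/(-10)) = -(-1)*0/5 = -2*0 = 0)
1/(-2593 + u) = 1/(-2593 + 0) = 1/(-2593) = -1/2593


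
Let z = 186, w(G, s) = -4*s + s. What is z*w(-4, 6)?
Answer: -3348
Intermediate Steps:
w(G, s) = -3*s
z*w(-4, 6) = 186*(-3*6) = 186*(-18) = -3348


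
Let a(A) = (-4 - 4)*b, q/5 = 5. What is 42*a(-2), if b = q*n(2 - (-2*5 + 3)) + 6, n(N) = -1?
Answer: 6384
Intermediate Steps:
q = 25 (q = 5*5 = 25)
b = -19 (b = 25*(-1) + 6 = -25 + 6 = -19)
a(A) = 152 (a(A) = (-4 - 4)*(-19) = -8*(-19) = 152)
42*a(-2) = 42*152 = 6384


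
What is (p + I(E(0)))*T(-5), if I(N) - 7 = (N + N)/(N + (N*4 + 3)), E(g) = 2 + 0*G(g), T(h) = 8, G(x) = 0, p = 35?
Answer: 4400/13 ≈ 338.46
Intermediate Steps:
E(g) = 2 (E(g) = 2 + 0*0 = 2 + 0 = 2)
I(N) = 7 + 2*N/(3 + 5*N) (I(N) = 7 + (N + N)/(N + (N*4 + 3)) = 7 + (2*N)/(N + (4*N + 3)) = 7 + (2*N)/(N + (3 + 4*N)) = 7 + (2*N)/(3 + 5*N) = 7 + 2*N/(3 + 5*N))
(p + I(E(0)))*T(-5) = (35 + (21 + 37*2)/(3 + 5*2))*8 = (35 + (21 + 74)/(3 + 10))*8 = (35 + 95/13)*8 = (550/13)*8 = 4400/13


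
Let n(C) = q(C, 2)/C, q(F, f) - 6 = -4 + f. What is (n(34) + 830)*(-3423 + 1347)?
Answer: -29296512/17 ≈ -1.7233e+6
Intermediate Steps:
q(F, f) = 2 + f (q(F, f) = 6 + (-4 + f) = 2 + f)
n(C) = 4/C (n(C) = (2 + 2)/C = 4/C)
(n(34) + 830)*(-3423 + 1347) = (4/34 + 830)*(-3423 + 1347) = (4*(1/34) + 830)*(-2076) = (2/17 + 830)*(-2076) = (14112/17)*(-2076) = -29296512/17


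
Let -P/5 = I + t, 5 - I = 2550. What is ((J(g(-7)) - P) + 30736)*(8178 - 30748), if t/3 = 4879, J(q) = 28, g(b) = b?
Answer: -2058925680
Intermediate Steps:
I = -2545 (I = 5 - 1*2550 = 5 - 2550 = -2545)
t = 14637 (t = 3*4879 = 14637)
P = -60460 (P = -5*(-2545 + 14637) = -5*12092 = -60460)
((J(g(-7)) - P) + 30736)*(8178 - 30748) = ((28 - 1*(-60460)) + 30736)*(8178 - 30748) = ((28 + 60460) + 30736)*(-22570) = (60488 + 30736)*(-22570) = 91224*(-22570) = -2058925680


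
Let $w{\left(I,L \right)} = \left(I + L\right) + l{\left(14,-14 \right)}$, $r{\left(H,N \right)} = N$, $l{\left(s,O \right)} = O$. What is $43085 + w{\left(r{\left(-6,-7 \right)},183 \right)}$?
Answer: $43247$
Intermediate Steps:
$w{\left(I,L \right)} = -14 + I + L$ ($w{\left(I,L \right)} = \left(I + L\right) - 14 = -14 + I + L$)
$43085 + w{\left(r{\left(-6,-7 \right)},183 \right)} = 43085 - -162 = 43085 + 162 = 43247$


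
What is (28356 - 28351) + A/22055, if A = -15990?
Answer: 18857/4411 ≈ 4.2750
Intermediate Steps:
(28356 - 28351) + A/22055 = (28356 - 28351) - 15990/22055 = 5 - 15990*1/22055 = 5 - 3198/4411 = 18857/4411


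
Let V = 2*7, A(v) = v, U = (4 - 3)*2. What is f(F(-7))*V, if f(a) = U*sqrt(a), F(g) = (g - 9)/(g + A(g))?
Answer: 8*sqrt(14) ≈ 29.933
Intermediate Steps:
U = 2 (U = 1*2 = 2)
F(g) = (-9 + g)/(2*g) (F(g) = (g - 9)/(g + g) = (-9 + g)/((2*g)) = (-9 + g)*(1/(2*g)) = (-9 + g)/(2*g))
f(a) = 2*sqrt(a)
V = 14
f(F(-7))*V = (2*sqrt((1/2)*(-9 - 7)/(-7)))*14 = (2*sqrt((1/2)*(-1/7)*(-16)))*14 = (2*sqrt(8/7))*14 = (2*(2*sqrt(14)/7))*14 = (4*sqrt(14)/7)*14 = 8*sqrt(14)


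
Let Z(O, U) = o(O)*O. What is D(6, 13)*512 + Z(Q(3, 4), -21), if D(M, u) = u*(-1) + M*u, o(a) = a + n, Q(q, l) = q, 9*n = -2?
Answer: 99865/3 ≈ 33288.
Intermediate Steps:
n = -2/9 (n = (⅑)*(-2) = -2/9 ≈ -0.22222)
o(a) = -2/9 + a (o(a) = a - 2/9 = -2/9 + a)
D(M, u) = -u + M*u
Z(O, U) = O*(-2/9 + O) (Z(O, U) = (-2/9 + O)*O = O*(-2/9 + O))
D(6, 13)*512 + Z(Q(3, 4), -21) = (13*(-1 + 6))*512 + (⅑)*3*(-2 + 9*3) = (13*5)*512 + (⅑)*3*(-2 + 27) = 65*512 + (⅑)*3*25 = 33280 + 25/3 = 99865/3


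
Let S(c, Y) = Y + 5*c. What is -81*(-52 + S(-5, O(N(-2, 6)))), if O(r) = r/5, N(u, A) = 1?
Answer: 31104/5 ≈ 6220.8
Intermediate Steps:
O(r) = r/5 (O(r) = r*(1/5) = r/5)
-81*(-52 + S(-5, O(N(-2, 6)))) = -81*(-52 + ((1/5)*1 + 5*(-5))) = -81*(-52 + (1/5 - 25)) = -81*(-52 - 124/5) = -81*(-384/5) = 31104/5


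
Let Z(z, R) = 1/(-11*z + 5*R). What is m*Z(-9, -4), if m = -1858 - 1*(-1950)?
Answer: 92/79 ≈ 1.1646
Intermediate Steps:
m = 92 (m = -1858 + 1950 = 92)
m*Z(-9, -4) = 92/(-11*(-9) + 5*(-4)) = 92/(99 - 20) = 92/79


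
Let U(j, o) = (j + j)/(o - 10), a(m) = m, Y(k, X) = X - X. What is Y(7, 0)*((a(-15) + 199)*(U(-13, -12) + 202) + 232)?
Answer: 0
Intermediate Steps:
Y(k, X) = 0
U(j, o) = 2*j/(-10 + o) (U(j, o) = (2*j)/(-10 + o) = 2*j/(-10 + o))
Y(7, 0)*((a(-15) + 199)*(U(-13, -12) + 202) + 232) = 0*((-15 + 199)*(2*(-13)/(-10 - 12) + 202) + 232) = 0*(184*(2*(-13)/(-22) + 202) + 232) = 0*(184*(2*(-13)*(-1/22) + 202) + 232) = 0*(184*(13/11 + 202) + 232) = 0*(184*(2235/11) + 232) = 0*(411240/11 + 232) = 0*(413792/11) = 0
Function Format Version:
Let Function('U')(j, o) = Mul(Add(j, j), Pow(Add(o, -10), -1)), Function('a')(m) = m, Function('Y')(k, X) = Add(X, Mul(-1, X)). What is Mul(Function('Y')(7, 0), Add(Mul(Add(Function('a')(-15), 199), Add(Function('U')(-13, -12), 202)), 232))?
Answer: 0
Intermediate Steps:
Function('Y')(k, X) = 0
Function('U')(j, o) = Mul(2, j, Pow(Add(-10, o), -1)) (Function('U')(j, o) = Mul(Mul(2, j), Pow(Add(-10, o), -1)) = Mul(2, j, Pow(Add(-10, o), -1)))
Mul(Function('Y')(7, 0), Add(Mul(Add(Function('a')(-15), 199), Add(Function('U')(-13, -12), 202)), 232)) = Mul(0, Add(Mul(Add(-15, 199), Add(Mul(2, -13, Pow(Add(-10, -12), -1)), 202)), 232)) = Mul(0, Add(Mul(184, Add(Mul(2, -13, Pow(-22, -1)), 202)), 232)) = Mul(0, Add(Mul(184, Add(Mul(2, -13, Rational(-1, 22)), 202)), 232)) = Mul(0, Add(Mul(184, Add(Rational(13, 11), 202)), 232)) = Mul(0, Add(Mul(184, Rational(2235, 11)), 232)) = Mul(0, Add(Rational(411240, 11), 232)) = Mul(0, Rational(413792, 11)) = 0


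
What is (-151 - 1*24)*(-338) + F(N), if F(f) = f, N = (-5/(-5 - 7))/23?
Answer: 16325405/276 ≈ 59150.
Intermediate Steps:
N = 5/276 (N = (-5/(-12))*(1/23) = -1/12*(-5)*(1/23) = (5/12)*(1/23) = 5/276 ≈ 0.018116)
(-151 - 1*24)*(-338) + F(N) = (-151 - 1*24)*(-338) + 5/276 = (-151 - 24)*(-338) + 5/276 = -175*(-338) + 5/276 = 59150 + 5/276 = 16325405/276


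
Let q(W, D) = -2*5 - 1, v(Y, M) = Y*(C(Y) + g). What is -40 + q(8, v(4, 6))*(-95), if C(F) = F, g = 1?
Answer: 1005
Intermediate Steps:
v(Y, M) = Y*(1 + Y) (v(Y, M) = Y*(Y + 1) = Y*(1 + Y))
q(W, D) = -11 (q(W, D) = -10 - 1 = -11)
-40 + q(8, v(4, 6))*(-95) = -40 - 11*(-95) = -40 + 1045 = 1005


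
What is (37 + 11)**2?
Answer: 2304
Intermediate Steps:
(37 + 11)**2 = 48**2 = 2304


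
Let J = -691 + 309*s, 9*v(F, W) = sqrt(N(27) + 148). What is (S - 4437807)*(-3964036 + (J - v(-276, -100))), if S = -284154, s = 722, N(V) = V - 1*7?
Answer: 17667826214469 + 3147974*sqrt(42)/3 ≈ 1.7668e+13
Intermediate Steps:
N(V) = -7 + V (N(V) = V - 7 = -7 + V)
v(F, W) = 2*sqrt(42)/9 (v(F, W) = sqrt((-7 + 27) + 148)/9 = sqrt(20 + 148)/9 = sqrt(168)/9 = (2*sqrt(42))/9 = 2*sqrt(42)/9)
J = 222407 (J = -691 + 309*722 = -691 + 223098 = 222407)
(S - 4437807)*(-3964036 + (J - v(-276, -100))) = (-284154 - 4437807)*(-3964036 + (222407 - 2*sqrt(42)/9)) = -4721961*(-3964036 + (222407 - 2*sqrt(42)/9)) = -4721961*(-3741629 - 2*sqrt(42)/9) = 17667826214469 + 3147974*sqrt(42)/3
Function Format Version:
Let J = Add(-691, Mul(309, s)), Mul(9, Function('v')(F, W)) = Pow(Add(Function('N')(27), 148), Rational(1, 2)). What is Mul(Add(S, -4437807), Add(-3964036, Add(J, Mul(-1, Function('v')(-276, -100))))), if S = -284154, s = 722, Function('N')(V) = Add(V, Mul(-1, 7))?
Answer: Add(17667826214469, Mul(Rational(3147974, 3), Pow(42, Rational(1, 2)))) ≈ 1.7668e+13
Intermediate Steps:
Function('N')(V) = Add(-7, V) (Function('N')(V) = Add(V, -7) = Add(-7, V))
Function('v')(F, W) = Mul(Rational(2, 9), Pow(42, Rational(1, 2))) (Function('v')(F, W) = Mul(Rational(1, 9), Pow(Add(Add(-7, 27), 148), Rational(1, 2))) = Mul(Rational(1, 9), Pow(Add(20, 148), Rational(1, 2))) = Mul(Rational(1, 9), Pow(168, Rational(1, 2))) = Mul(Rational(1, 9), Mul(2, Pow(42, Rational(1, 2)))) = Mul(Rational(2, 9), Pow(42, Rational(1, 2))))
J = 222407 (J = Add(-691, Mul(309, 722)) = Add(-691, 223098) = 222407)
Mul(Add(S, -4437807), Add(-3964036, Add(J, Mul(-1, Function('v')(-276, -100))))) = Mul(Add(-284154, -4437807), Add(-3964036, Add(222407, Mul(-1, Mul(Rational(2, 9), Pow(42, Rational(1, 2))))))) = Mul(-4721961, Add(-3964036, Add(222407, Mul(Rational(-2, 9), Pow(42, Rational(1, 2)))))) = Mul(-4721961, Add(-3741629, Mul(Rational(-2, 9), Pow(42, Rational(1, 2))))) = Add(17667826214469, Mul(Rational(3147974, 3), Pow(42, Rational(1, 2))))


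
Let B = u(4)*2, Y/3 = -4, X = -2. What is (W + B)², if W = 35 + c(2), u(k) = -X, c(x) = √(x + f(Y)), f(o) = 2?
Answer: 1681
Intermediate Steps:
Y = -12 (Y = 3*(-4) = -12)
c(x) = √(2 + x) (c(x) = √(x + 2) = √(2 + x))
u(k) = 2 (u(k) = -1*(-2) = 2)
B = 4 (B = 2*2 = 4)
W = 37 (W = 35 + √(2 + 2) = 35 + √4 = 35 + 2 = 37)
(W + B)² = (37 + 4)² = 41² = 1681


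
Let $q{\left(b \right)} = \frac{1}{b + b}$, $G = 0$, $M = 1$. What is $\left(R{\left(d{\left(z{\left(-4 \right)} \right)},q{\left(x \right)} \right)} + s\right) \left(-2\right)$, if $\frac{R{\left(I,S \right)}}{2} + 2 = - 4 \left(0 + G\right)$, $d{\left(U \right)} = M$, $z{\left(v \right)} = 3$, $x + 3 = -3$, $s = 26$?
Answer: $-44$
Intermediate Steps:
$x = -6$ ($x = -3 - 3 = -6$)
$d{\left(U \right)} = 1$
$q{\left(b \right)} = \frac{1}{2 b}$
$R{\left(I,S \right)} = -4$ ($R{\left(I,S \right)} = -4 + 2 \left(- 4 \left(0 + 0\right)\right) = -4 + 2 \left(\left(-4\right) 0\right) = -4 + 2 \cdot 0 = -4 + 0 = -4$)
$\left(R{\left(d{\left(z{\left(-4 \right)} \right)},q{\left(x \right)} \right)} + s\right) \left(-2\right) = \left(-4 + 26\right) \left(-2\right) = 22 \left(-2\right) = -44$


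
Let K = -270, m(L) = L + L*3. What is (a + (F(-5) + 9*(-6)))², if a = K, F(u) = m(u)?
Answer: 118336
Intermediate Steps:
m(L) = 4*L (m(L) = L + 3*L = 4*L)
F(u) = 4*u
a = -270
(a + (F(-5) + 9*(-6)))² = (-270 + (4*(-5) + 9*(-6)))² = (-270 + (-20 - 54))² = (-270 - 74)² = (-344)² = 118336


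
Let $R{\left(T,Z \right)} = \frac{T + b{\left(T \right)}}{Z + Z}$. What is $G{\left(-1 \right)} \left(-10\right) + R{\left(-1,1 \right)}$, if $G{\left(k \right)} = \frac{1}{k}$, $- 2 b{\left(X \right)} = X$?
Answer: $\frac{39}{4} \approx 9.75$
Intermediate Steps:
$b{\left(X \right)} = - \frac{X}{2}$
$R{\left(T,Z \right)} = \frac{T}{4 Z}$ ($R{\left(T,Z \right)} = \frac{T - \frac{T}{2}}{Z + Z} = \frac{\frac{1}{2} T}{2 Z} = \frac{T}{2} \frac{1}{2 Z} = \frac{T}{4 Z}$)
$G{\left(-1 \right)} \left(-10\right) + R{\left(-1,1 \right)} = \frac{1}{-1} \left(-10\right) + \frac{1}{4} \left(-1\right) 1^{-1} = \left(-1\right) \left(-10\right) + \frac{1}{4} \left(-1\right) 1 = 10 - \frac{1}{4} = \frac{39}{4}$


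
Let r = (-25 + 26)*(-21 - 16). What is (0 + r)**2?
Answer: 1369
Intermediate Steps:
r = -37 (r = 1*(-37) = -37)
(0 + r)**2 = (0 - 37)**2 = (-37)**2 = 1369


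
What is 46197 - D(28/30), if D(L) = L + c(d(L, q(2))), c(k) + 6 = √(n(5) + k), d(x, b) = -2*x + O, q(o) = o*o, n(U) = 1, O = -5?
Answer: 693031/15 - 2*I*√330/15 ≈ 46202.0 - 2.4221*I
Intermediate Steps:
q(o) = o²
d(x, b) = -5 - 2*x (d(x, b) = -2*x - 5 = -5 - 2*x)
c(k) = -6 + √(1 + k)
D(L) = -6 + L + √(-4 - 2*L) (D(L) = L + (-6 + √(1 + (-5 - 2*L))) = L + (-6 + √(-4 - 2*L)) = -6 + L + √(-4 - 2*L))
46197 - D(28/30) = 46197 - (-6 + 28/30 + √(-4 - 56/30)) = 46197 - (-6 + 28*(1/30) + √(-4 - 56/30)) = 46197 - (-6 + 14/15 + √(-4 - 2*14/15)) = 46197 - (-6 + 14/15 + √(-4 - 28/15)) = 46197 - (-6 + 14/15 + √(-88/15)) = 46197 - (-6 + 14/15 + 2*I*√330/15) = 46197 - (-76/15 + 2*I*√330/15) = 46197 + (76/15 - 2*I*√330/15) = 693031/15 - 2*I*√330/15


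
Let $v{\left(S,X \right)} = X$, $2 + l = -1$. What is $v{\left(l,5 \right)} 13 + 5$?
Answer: $70$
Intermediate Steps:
$l = -3$ ($l = -2 - 1 = -3$)
$v{\left(l,5 \right)} 13 + 5 = 5 \cdot 13 + 5 = 65 + 5 = 70$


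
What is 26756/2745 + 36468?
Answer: 100131416/2745 ≈ 36478.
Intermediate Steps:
26756/2745 + 36468 = 100131416/2745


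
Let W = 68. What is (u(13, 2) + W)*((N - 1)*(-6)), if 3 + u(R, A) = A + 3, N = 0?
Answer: 420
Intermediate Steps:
u(R, A) = A (u(R, A) = -3 + (A + 3) = -3 + (3 + A) = A)
(u(13, 2) + W)*((N - 1)*(-6)) = (2 + 68)*((0 - 1)*(-6)) = 70*(-1*(-6)) = 70*6 = 420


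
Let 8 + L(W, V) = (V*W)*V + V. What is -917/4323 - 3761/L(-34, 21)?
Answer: 19246/494373 ≈ 0.038930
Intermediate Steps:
L(W, V) = -8 + V + W*V² (L(W, V) = -8 + ((V*W)*V + V) = -8 + (W*V² + V) = -8 + (V + W*V²) = -8 + V + W*V²)
-917/4323 - 3761/L(-34, 21) = -917/4323 - 3761/(-8 + 21 - 34*21²) = -917*1/4323 - 3761/(-8 + 21 - 34*441) = -7/33 - 3761/(-8 + 21 - 14994) = -7/33 - 3761/(-14981) = -7/33 - 3761*(-1/14981) = -7/33 + 3761/14981 = 19246/494373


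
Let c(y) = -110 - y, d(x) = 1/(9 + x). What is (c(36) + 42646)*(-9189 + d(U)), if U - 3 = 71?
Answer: -32414155000/83 ≈ -3.9053e+8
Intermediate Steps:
U = 74 (U = 3 + 71 = 74)
(c(36) + 42646)*(-9189 + d(U)) = ((-110 - 1*36) + 42646)*(-9189 + 1/(9 + 74)) = ((-110 - 36) + 42646)*(-9189 + 1/83) = (-146 + 42646)*(-9189 + 1/83) = 42500*(-762686/83) = -32414155000/83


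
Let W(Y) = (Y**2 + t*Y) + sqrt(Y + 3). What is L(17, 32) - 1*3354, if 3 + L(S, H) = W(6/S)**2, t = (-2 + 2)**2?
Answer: -280098660/83521 + 72*sqrt(969)/4913 ≈ -3353.2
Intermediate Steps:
t = 0 (t = 0**2 = 0)
W(Y) = Y**2 + sqrt(3 + Y) (W(Y) = (Y**2 + 0*Y) + sqrt(Y + 3) = (Y**2 + 0) + sqrt(3 + Y) = Y**2 + sqrt(3 + Y))
L(S, H) = -3 + (sqrt(3 + 6/S) + 36/S**2)**2 (L(S, H) = -3 + ((6/S)**2 + sqrt(3 + 6/S))**2 = -3 + (36/S**2 + sqrt(3 + 6/S))**2 = -3 + (sqrt(3 + 6/S) + 36/S**2)**2)
L(17, 32) - 1*3354 = (-3 + (36 + sqrt(3)*17**2*sqrt(1 + 2/17))**2/17**4) - 1*3354 = (-3 + (36 + sqrt(3)*289*sqrt(1 + 2*(1/17)))**2/83521) - 3354 = (-3 + (36 + sqrt(3)*289*sqrt(1 + 2/17))**2/83521) - 3354 = (-3 + (36 + sqrt(3)*289*sqrt(19/17))**2/83521) - 3354 = (-3 + (36 + sqrt(3)*289*(sqrt(323)/17))**2/83521) - 3354 = (-3 + (36 + 17*sqrt(969))**2/83521) - 3354 = -3357 + (36 + 17*sqrt(969))**2/83521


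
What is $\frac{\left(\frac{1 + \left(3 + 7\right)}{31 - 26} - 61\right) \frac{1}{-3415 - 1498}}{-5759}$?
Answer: $- \frac{294}{141469835} \approx -2.0782 \cdot 10^{-6}$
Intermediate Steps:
$\frac{\left(\frac{1 + \left(3 + 7\right)}{31 - 26} - 61\right) \frac{1}{-3415 - 1498}}{-5759} = \frac{\frac{1 + 10}{5} - 61}{-4913} \left(- \frac{1}{5759}\right) = \left(11 \cdot \frac{1}{5} - 61\right) \left(- \frac{1}{4913}\right) \left(- \frac{1}{5759}\right) = \left(\frac{11}{5} - 61\right) \left(- \frac{1}{4913}\right) \left(- \frac{1}{5759}\right) = \left(- \frac{294}{5}\right) \left(- \frac{1}{4913}\right) \left(- \frac{1}{5759}\right) = \frac{294}{24565} \left(- \frac{1}{5759}\right) = - \frac{294}{141469835}$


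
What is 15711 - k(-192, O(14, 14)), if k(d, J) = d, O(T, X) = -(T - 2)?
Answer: 15903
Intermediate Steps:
O(T, X) = 2 - T (O(T, X) = -(-2 + T) = 2 - T)
15711 - k(-192, O(14, 14)) = 15711 - 1*(-192) = 15711 + 192 = 15903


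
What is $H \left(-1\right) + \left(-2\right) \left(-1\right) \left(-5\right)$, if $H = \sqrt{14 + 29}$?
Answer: $-10 - \sqrt{43} \approx -16.557$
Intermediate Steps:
$H = \sqrt{43} \approx 6.5574$
$H \left(-1\right) + \left(-2\right) \left(-1\right) \left(-5\right) = \sqrt{43} \left(-1\right) + \left(-2\right) \left(-1\right) \left(-5\right) = - \sqrt{43} + 2 \left(-5\right) = - \sqrt{43} - 10 = -10 - \sqrt{43}$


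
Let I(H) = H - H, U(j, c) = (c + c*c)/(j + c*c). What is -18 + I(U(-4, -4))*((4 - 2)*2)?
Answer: -18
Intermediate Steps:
U(j, c) = (c + c²)/(j + c²)
I(H) = 0
-18 + I(U(-4, -4))*((4 - 2)*2) = -18 + 0*((4 - 2)*2) = -18 + 0*(2*2) = -18 + 0*4 = -18 + 0 = -18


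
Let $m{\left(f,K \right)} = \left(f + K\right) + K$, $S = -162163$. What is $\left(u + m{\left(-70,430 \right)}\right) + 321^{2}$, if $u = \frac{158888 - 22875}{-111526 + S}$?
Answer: $\frac{28417266546}{273689} \approx 1.0383 \cdot 10^{5}$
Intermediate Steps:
$u = - \frac{136013}{273689}$ ($u = \frac{158888 - 22875}{-111526 - 162163} = \frac{136013}{-273689} = 136013 \left(- \frac{1}{273689}\right) = - \frac{136013}{273689} \approx -0.49696$)
$m{\left(f,K \right)} = f + 2 K$ ($m{\left(f,K \right)} = \left(K + f\right) + K = f + 2 K$)
$\left(u + m{\left(-70,430 \right)}\right) + 321^{2} = \left(- \frac{136013}{273689} + \left(-70 + 2 \cdot 430\right)\right) + 321^{2} = \left(- \frac{136013}{273689} + \left(-70 + 860\right)\right) + 103041 = \left(- \frac{136013}{273689} + 790\right) + 103041 = \frac{216078297}{273689} + 103041 = \frac{28417266546}{273689}$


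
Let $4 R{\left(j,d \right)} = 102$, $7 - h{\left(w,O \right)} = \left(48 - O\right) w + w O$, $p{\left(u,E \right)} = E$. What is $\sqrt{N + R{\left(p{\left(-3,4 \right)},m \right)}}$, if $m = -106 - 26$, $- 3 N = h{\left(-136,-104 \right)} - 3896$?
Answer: $\frac{5 i \sqrt{1230}}{6} \approx 29.226 i$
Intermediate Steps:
$h{\left(w,O \right)} = 7 - O w - w \left(48 - O\right)$ ($h{\left(w,O \right)} = 7 - \left(\left(48 - O\right) w + w O\right) = 7 - \left(w \left(48 - O\right) + O w\right) = 7 - \left(O w + w \left(48 - O\right)\right) = 7 - O w - w \left(48 - O\right)$)
$N = - \frac{2639}{3}$ ($N = - \frac{\left(7 - -6528\right) - 3896}{3} = - \frac{\left(7 + 6528\right) - 3896}{3} = - \frac{6535 - 3896}{3} = \left(- \frac{1}{3}\right) 2639 = - \frac{2639}{3} \approx -879.67$)
$m = -132$
$R{\left(j,d \right)} = \frac{51}{2}$ ($R{\left(j,d \right)} = \frac{1}{4} \cdot 102 = \frac{51}{2}$)
$\sqrt{N + R{\left(p{\left(-3,4 \right)},m \right)}} = \sqrt{- \frac{2639}{3} + \frac{51}{2}} = \sqrt{- \frac{5125}{6}} = \frac{5 i \sqrt{1230}}{6}$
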